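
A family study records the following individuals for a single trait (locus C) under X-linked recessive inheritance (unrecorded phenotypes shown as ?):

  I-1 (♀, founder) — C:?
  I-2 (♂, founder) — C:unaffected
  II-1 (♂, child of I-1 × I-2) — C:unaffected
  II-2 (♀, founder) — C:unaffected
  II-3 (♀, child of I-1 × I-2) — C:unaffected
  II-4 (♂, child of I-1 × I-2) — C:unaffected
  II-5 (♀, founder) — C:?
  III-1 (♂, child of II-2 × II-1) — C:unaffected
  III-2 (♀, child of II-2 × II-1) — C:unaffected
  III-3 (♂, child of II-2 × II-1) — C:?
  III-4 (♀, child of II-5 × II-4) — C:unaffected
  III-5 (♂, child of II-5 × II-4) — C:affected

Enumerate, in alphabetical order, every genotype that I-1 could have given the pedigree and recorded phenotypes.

I-1 ∈ {X^CX^C, X^CX^c}

C/I-1 ? ·: X^CX^C|X^CX^c
C/I-2 un ·: X^CY
C/II-1 un I-1×I-2: X^CY
C/II-2 un ·: X^CX^C|X^CX^c
C/II-3 un I-1×I-2: X^CX^C|X^CX^c
C/II-4 un I-1×I-2: X^CY
C/II-5 ? ·: X^CX^c|X^cX^c
C/III-1 un II-2×II-1: X^CY
C/III-2 un II-2×II-1: X^CX^C|X^CX^c
C/III-3 ? II-2×II-1: X^CY|X^cY
C/III-4 un II-5×II-4: X^CX^C|X^CX^c
C/III-5 aff II-5×II-4: X^cY
⇒ C over [I-1,I-2,II-1,II-2,II-3,II-4,II-5,III-1,III-2,III-3,III-4,III-5]: 45 consistent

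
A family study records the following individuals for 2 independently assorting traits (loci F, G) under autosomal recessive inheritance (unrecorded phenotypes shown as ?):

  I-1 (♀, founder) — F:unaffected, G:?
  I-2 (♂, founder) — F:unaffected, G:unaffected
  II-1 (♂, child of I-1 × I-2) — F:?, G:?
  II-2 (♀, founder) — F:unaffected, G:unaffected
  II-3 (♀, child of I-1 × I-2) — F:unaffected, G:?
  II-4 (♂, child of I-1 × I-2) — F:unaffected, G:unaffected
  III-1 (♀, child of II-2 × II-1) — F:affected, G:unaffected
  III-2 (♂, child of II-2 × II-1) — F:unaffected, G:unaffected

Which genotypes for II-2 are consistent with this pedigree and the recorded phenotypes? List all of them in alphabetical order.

II-2 ∈ {Ff GG, Ff Gg}

F/I-1 un ·: FF|Ff
F/I-2 un ·: FF|Ff
F/II-1 ? I-1×I-2: Ff|ff
F/II-2 un ·: Ff
F/II-3 un I-1×I-2: FF|Ff
F/II-4 un I-1×I-2: FF|Ff
F/III-1 aff II-2×II-1: ff
F/III-2 un II-2×II-1: FF|Ff
⇒ F over [I-1,I-2,II-1,II-2,II-3,II-4,III-1,III-2]: 28 consistent
G/I-1 ? ·: GG|Gg|gg
G/I-2 un ·: GG|Gg
G/II-1 ? I-1×I-2: GG|Gg|gg
G/II-2 un ·: GG|Gg
G/II-3 ? I-1×I-2: GG|Gg|gg
G/II-4 un I-1×I-2: GG|Gg
G/III-1 un II-2×II-1: GG|Gg
G/III-2 un II-2×II-1: GG|Gg
⇒ G over [I-1,I-2,II-1,II-2,II-3,II-4,III-1,III-2]: 227 consistent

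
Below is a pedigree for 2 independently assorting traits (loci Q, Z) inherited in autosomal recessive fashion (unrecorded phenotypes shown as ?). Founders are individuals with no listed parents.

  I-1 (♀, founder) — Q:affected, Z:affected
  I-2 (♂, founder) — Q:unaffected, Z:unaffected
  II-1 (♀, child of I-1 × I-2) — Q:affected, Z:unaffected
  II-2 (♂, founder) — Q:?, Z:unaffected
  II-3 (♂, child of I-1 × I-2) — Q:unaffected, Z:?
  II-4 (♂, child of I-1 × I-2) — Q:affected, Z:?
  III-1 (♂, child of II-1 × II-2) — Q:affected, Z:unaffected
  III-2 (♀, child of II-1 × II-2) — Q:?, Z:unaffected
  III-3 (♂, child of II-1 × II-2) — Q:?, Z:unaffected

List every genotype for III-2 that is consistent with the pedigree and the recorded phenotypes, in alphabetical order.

Q/I-1 aff ·: qq
Q/I-2 un ·: Qq
Q/II-1 aff I-1×I-2: qq
Q/II-2 ? ·: Qq|qq
Q/II-3 un I-1×I-2: Qq
Q/II-4 aff I-1×I-2: qq
Q/III-1 aff II-1×II-2: qq
Q/III-2 ? II-1×II-2: Qq|qq
Q/III-3 ? II-1×II-2: Qq|qq
⇒ Q over [I-1,I-2,II-1,II-2,II-3,II-4,III-1,III-2,III-3]: 5 consistent
Z/I-1 aff ·: zz
Z/I-2 un ·: ZZ|Zz
Z/II-1 un I-1×I-2: Zz
Z/II-2 un ·: ZZ|Zz
Z/II-3 ? I-1×I-2: Zz|zz
Z/II-4 ? I-1×I-2: Zz|zz
Z/III-1 un II-1×II-2: ZZ|Zz
Z/III-2 un II-1×II-2: ZZ|Zz
Z/III-3 un II-1×II-2: ZZ|Zz
⇒ Z over [I-1,I-2,II-1,II-2,II-3,II-4,III-1,III-2,III-3]: 80 consistent

III-2 ∈ {Qq ZZ, Qq Zz, qq ZZ, qq Zz}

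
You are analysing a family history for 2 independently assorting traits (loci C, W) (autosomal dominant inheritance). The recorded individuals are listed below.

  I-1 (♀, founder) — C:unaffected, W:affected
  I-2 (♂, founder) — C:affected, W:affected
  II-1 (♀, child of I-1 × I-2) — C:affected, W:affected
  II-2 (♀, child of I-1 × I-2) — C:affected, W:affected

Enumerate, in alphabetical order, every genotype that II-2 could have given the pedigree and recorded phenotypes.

C/I-1 un ·: cc
C/I-2 aff ·: Cc|CC
C/II-1 aff I-1×I-2: Cc
C/II-2 aff I-1×I-2: Cc
⇒ C over [I-1,I-2,II-1,II-2]: 2 consistent
W/I-1 aff ·: Ww|WW
W/I-2 aff ·: Ww|WW
W/II-1 aff I-1×I-2: Ww|WW
W/II-2 aff I-1×I-2: Ww|WW
⇒ W over [I-1,I-2,II-1,II-2]: 13 consistent

II-2 ∈ {Cc WW, Cc Ww}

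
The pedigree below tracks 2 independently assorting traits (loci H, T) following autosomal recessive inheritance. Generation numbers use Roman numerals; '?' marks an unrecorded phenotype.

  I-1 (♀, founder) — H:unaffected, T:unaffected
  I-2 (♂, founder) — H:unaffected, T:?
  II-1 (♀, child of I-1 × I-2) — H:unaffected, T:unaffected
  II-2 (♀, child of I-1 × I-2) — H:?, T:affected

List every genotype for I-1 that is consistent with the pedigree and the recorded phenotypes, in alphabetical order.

I-1 ∈ {HH Tt, Hh Tt}

H/I-1 un ·: HH|Hh
H/I-2 un ·: HH|Hh
H/II-1 un I-1×I-2: HH|Hh
H/II-2 ? I-1×I-2: HH|Hh|hh
⇒ H over [I-1,I-2,II-1,II-2]: 15 consistent
T/I-1 un ·: Tt
T/I-2 ? ·: Tt|tt
T/II-1 un I-1×I-2: TT|Tt
T/II-2 aff I-1×I-2: tt
⇒ T over [I-1,I-2,II-1,II-2]: 3 consistent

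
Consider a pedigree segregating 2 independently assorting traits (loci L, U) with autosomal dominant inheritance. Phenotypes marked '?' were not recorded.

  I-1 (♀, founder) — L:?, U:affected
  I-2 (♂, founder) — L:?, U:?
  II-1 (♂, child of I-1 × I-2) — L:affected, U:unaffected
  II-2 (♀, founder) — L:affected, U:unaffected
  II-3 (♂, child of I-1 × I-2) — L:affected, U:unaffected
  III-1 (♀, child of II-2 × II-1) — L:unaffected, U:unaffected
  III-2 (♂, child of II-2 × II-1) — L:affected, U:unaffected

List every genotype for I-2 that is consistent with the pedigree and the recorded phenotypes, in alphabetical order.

I-2 ∈ {LL Uu, LL uu, Ll Uu, Ll uu, ll Uu, ll uu}

L/I-1 ? ·: ll|Ll|LL
L/I-2 ? ·: ll|Ll|LL
L/II-1 aff I-1×I-2: Ll
L/II-2 aff ·: Ll
L/II-3 aff I-1×I-2: Ll|LL
L/III-1 un II-2×II-1: ll
L/III-2 aff II-2×II-1: Ll|LL
⇒ L over [I-1,I-2,II-1,II-2,II-3,III-1,III-2]: 20 consistent
U/I-1 aff ·: Uu
U/I-2 ? ·: uu|Uu
U/II-1 un I-1×I-2: uu
U/II-2 un ·: uu
U/II-3 un I-1×I-2: uu
U/III-1 un II-2×II-1: uu
U/III-2 un II-2×II-1: uu
⇒ U over [I-1,I-2,II-1,II-2,II-3,III-1,III-2]: 2 consistent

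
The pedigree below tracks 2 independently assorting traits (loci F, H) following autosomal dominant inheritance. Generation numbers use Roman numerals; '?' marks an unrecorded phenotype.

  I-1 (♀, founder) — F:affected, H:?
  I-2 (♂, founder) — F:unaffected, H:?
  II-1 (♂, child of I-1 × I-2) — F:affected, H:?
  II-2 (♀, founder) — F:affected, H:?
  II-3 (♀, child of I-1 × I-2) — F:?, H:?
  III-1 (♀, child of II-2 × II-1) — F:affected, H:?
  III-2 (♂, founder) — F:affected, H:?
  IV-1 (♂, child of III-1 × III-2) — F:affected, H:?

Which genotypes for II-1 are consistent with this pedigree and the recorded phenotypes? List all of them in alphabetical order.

II-1 ∈ {Ff HH, Ff Hh, Ff hh}

F/I-1 aff ·: Ff|FF
F/I-2 un ·: ff
F/II-1 aff I-1×I-2: Ff
F/II-2 aff ·: Ff|FF
F/II-3 ? I-1×I-2: ff|Ff
F/III-1 aff II-2×II-1: Ff|FF
F/III-2 aff ·: Ff|FF
F/IV-1 aff III-1×III-2: Ff|FF
⇒ F over [I-1,I-2,II-1,II-2,II-3,III-1,III-2,IV-1]: 42 consistent
H/I-1 ? ·: hh|Hh|HH
H/I-2 ? ·: hh|Hh|HH
H/II-1 ? I-1×I-2: hh|Hh|HH
H/II-2 ? ·: hh|Hh|HH
H/II-3 ? I-1×I-2: hh|Hh|HH
H/III-1 ? II-2×II-1: hh|Hh|HH
H/III-2 ? ·: hh|Hh|HH
H/IV-1 ? III-1×III-2: hh|Hh|HH
⇒ H over [I-1,I-2,II-1,II-2,II-3,III-1,III-2,IV-1]: 833 consistent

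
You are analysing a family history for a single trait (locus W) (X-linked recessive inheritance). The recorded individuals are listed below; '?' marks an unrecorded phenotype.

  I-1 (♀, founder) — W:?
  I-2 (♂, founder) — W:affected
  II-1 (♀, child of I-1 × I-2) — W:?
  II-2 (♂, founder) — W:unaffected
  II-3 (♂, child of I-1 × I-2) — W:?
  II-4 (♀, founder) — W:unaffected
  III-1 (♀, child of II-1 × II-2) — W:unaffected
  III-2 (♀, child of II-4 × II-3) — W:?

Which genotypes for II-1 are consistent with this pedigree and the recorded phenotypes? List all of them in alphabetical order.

W/I-1 ? ·: X^WX^W|X^WX^w|X^wX^w
W/I-2 aff ·: X^wY
W/II-1 ? I-1×I-2: X^WX^w|X^wX^w
W/II-2 un ·: X^WY
W/II-3 ? I-1×I-2: X^WY|X^wY
W/II-4 un ·: X^WX^W|X^WX^w
W/III-1 un II-1×II-2: X^WX^W|X^WX^w
W/III-2 ? II-4×II-3: X^WX^W|X^WX^w|X^wX^w
⇒ W over [I-1,I-2,II-1,II-2,II-3,II-4,III-1,III-2]: 27 consistent

II-1 ∈ {X^WX^w, X^wX^w}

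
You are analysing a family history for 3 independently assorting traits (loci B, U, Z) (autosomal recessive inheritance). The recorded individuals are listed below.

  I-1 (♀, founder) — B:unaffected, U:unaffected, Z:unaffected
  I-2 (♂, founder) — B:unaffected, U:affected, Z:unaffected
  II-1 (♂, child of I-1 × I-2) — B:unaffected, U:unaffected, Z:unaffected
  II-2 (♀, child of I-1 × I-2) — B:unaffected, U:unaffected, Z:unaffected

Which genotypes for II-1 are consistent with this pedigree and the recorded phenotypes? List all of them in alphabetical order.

II-1 ∈ {BB Uu ZZ, BB Uu Zz, Bb Uu ZZ, Bb Uu Zz}

B/I-1 un ·: BB|Bb
B/I-2 un ·: BB|Bb
B/II-1 un I-1×I-2: BB|Bb
B/II-2 un I-1×I-2: BB|Bb
⇒ B over [I-1,I-2,II-1,II-2]: 13 consistent
U/I-1 un ·: UU|Uu
U/I-2 aff ·: uu
U/II-1 un I-1×I-2: Uu
U/II-2 un I-1×I-2: Uu
⇒ U over [I-1,I-2,II-1,II-2]: 2 consistent
Z/I-1 un ·: ZZ|Zz
Z/I-2 un ·: ZZ|Zz
Z/II-1 un I-1×I-2: ZZ|Zz
Z/II-2 un I-1×I-2: ZZ|Zz
⇒ Z over [I-1,I-2,II-1,II-2]: 13 consistent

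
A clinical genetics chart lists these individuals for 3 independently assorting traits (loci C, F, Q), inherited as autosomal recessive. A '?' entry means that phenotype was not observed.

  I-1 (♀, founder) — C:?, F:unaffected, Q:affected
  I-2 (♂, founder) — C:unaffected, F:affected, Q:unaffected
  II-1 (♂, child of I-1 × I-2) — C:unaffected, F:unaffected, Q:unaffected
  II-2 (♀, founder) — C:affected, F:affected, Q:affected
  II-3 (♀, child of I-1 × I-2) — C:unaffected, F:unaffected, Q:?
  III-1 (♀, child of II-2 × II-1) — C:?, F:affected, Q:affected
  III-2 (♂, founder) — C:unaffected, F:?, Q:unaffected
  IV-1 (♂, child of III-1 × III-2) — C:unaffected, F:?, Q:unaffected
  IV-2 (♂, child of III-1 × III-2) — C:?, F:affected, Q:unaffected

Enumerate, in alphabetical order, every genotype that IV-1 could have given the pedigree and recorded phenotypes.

IV-1 ∈ {CC Ff Qq, CC ff Qq, Cc Ff Qq, Cc ff Qq}

C/I-1 ? ·: CC|Cc|cc
C/I-2 un ·: CC|Cc
C/II-1 un I-1×I-2: CC|Cc
C/II-2 aff ·: cc
C/II-3 un I-1×I-2: CC|Cc
C/III-1 ? II-2×II-1: Cc|cc
C/III-2 un ·: CC|Cc
C/IV-1 un III-1×III-2: CC|Cc
C/IV-2 ? III-1×III-2: CC|Cc|cc
⇒ C over [I-1,I-2,II-1,II-2,II-3,III-1,III-2,IV-1,IV-2]: 174 consistent
F/I-1 un ·: FF|Ff
F/I-2 aff ·: ff
F/II-1 un I-1×I-2: Ff
F/II-2 aff ·: ff
F/II-3 un I-1×I-2: Ff
F/III-1 aff II-2×II-1: ff
F/III-2 ? ·: Ff|ff
F/IV-1 ? III-1×III-2: Ff|ff
F/IV-2 aff III-1×III-2: ff
⇒ F over [I-1,I-2,II-1,II-2,II-3,III-1,III-2,IV-1,IV-2]: 6 consistent
Q/I-1 aff ·: qq
Q/I-2 un ·: QQ|Qq
Q/II-1 un I-1×I-2: Qq
Q/II-2 aff ·: qq
Q/II-3 ? I-1×I-2: Qq|qq
Q/III-1 aff II-2×II-1: qq
Q/III-2 un ·: QQ|Qq
Q/IV-1 un III-1×III-2: Qq
Q/IV-2 un III-1×III-2: Qq
⇒ Q over [I-1,I-2,II-1,II-2,II-3,III-1,III-2,IV-1,IV-2]: 6 consistent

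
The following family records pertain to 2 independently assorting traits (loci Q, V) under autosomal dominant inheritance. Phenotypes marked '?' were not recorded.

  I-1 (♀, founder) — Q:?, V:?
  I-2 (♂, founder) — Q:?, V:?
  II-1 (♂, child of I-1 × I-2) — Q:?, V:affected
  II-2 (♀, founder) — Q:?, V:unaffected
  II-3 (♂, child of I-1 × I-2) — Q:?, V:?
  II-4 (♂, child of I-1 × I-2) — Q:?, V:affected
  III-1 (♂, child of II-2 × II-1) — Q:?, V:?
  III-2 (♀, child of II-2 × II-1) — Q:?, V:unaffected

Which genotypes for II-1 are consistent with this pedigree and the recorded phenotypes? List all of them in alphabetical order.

Q/I-1 ? ·: qq|Qq|QQ
Q/I-2 ? ·: qq|Qq|QQ
Q/II-1 ? I-1×I-2: qq|Qq|QQ
Q/II-2 ? ·: qq|Qq|QQ
Q/II-3 ? I-1×I-2: qq|Qq|QQ
Q/II-4 ? I-1×I-2: qq|Qq|QQ
Q/III-1 ? II-2×II-1: qq|Qq|QQ
Q/III-2 ? II-2×II-1: qq|Qq|QQ
⇒ Q over [I-1,I-2,II-1,II-2,II-3,II-4,III-1,III-2]: 675 consistent
V/I-1 ? ·: vv|Vv|VV
V/I-2 ? ·: vv|Vv|VV
V/II-1 aff I-1×I-2: Vv
V/II-2 un ·: vv
V/II-3 ? I-1×I-2: vv|Vv|VV
V/II-4 aff I-1×I-2: Vv|VV
V/III-1 ? II-2×II-1: vv|Vv
V/III-2 un II-2×II-1: vv
⇒ V over [I-1,I-2,II-1,II-2,II-3,II-4,III-1,III-2]: 40 consistent

II-1 ∈ {QQ Vv, Qq Vv, qq Vv}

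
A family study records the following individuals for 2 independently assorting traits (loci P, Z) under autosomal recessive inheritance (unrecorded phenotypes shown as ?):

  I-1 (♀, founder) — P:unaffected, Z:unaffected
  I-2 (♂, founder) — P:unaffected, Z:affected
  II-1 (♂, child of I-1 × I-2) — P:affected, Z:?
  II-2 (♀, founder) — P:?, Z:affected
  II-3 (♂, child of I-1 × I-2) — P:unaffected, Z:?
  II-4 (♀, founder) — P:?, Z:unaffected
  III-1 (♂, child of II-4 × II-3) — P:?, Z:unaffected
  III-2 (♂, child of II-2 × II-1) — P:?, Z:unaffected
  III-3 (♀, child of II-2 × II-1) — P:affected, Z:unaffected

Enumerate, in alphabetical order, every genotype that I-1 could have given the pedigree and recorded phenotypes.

P/I-1 un ·: Pp
P/I-2 un ·: Pp
P/II-1 aff I-1×I-2: pp
P/II-2 ? ·: Pp|pp
P/II-3 un I-1×I-2: PP|Pp
P/II-4 ? ·: PP|Pp|pp
P/III-1 ? II-4×II-3: PP|Pp|pp
P/III-2 ? II-2×II-1: Pp|pp
P/III-3 aff II-2×II-1: pp
⇒ P over [I-1,I-2,II-1,II-2,II-3,II-4,III-1,III-2,III-3]: 33 consistent
Z/I-1 un ·: ZZ|Zz
Z/I-2 aff ·: zz
Z/II-1 ? I-1×I-2: Zz
Z/II-2 aff ·: zz
Z/II-3 ? I-1×I-2: Zz|zz
Z/II-4 un ·: ZZ|Zz
Z/III-1 un II-4×II-3: ZZ|Zz
Z/III-2 un II-2×II-1: Zz
Z/III-3 un II-2×II-1: Zz
⇒ Z over [I-1,I-2,II-1,II-2,II-3,II-4,III-1,III-2,III-3]: 10 consistent

I-1 ∈ {Pp ZZ, Pp Zz}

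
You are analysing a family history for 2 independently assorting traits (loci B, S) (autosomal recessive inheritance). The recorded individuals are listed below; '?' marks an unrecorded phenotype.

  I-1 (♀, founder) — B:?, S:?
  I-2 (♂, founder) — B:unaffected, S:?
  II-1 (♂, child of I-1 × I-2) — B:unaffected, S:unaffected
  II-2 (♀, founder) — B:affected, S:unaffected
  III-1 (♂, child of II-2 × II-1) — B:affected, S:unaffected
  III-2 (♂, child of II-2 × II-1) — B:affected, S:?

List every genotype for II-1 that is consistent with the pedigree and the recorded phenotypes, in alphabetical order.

B/I-1 ? ·: BB|Bb|bb
B/I-2 un ·: BB|Bb
B/II-1 un I-1×I-2: Bb
B/II-2 aff ·: bb
B/III-1 aff II-2×II-1: bb
B/III-2 aff II-2×II-1: bb
⇒ B over [I-1,I-2,II-1,II-2,III-1,III-2]: 5 consistent
S/I-1 ? ·: SS|Ss|ss
S/I-2 ? ·: SS|Ss|ss
S/II-1 un I-1×I-2: SS|Ss
S/II-2 un ·: SS|Ss
S/III-1 un II-2×II-1: SS|Ss
S/III-2 ? II-2×II-1: SS|Ss|ss
⇒ S over [I-1,I-2,II-1,II-2,III-1,III-2]: 90 consistent

II-1 ∈ {Bb SS, Bb Ss}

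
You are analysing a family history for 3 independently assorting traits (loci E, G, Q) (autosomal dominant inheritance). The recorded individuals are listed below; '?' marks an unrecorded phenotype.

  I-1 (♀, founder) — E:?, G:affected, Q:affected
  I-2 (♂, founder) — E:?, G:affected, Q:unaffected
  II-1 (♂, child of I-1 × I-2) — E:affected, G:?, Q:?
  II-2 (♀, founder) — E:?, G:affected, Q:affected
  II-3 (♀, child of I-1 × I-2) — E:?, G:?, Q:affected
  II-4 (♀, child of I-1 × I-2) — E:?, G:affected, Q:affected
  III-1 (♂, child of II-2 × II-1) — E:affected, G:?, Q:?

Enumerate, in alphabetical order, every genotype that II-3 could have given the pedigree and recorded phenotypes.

E/I-1 ? ·: ee|Ee|EE
E/I-2 ? ·: ee|Ee|EE
E/II-1 aff I-1×I-2: Ee|EE
E/II-2 ? ·: ee|Ee|EE
E/II-3 ? I-1×I-2: ee|Ee|EE
E/II-4 ? I-1×I-2: ee|Ee|EE
E/III-1 aff II-2×II-1: Ee|EE
⇒ E over [I-1,I-2,II-1,II-2,II-3,II-4,III-1]: 207 consistent
G/I-1 aff ·: Gg|GG
G/I-2 aff ·: Gg|GG
G/II-1 ? I-1×I-2: gg|Gg|GG
G/II-2 aff ·: Gg|GG
G/II-3 ? I-1×I-2: gg|Gg|GG
G/II-4 aff I-1×I-2: Gg|GG
G/III-1 ? II-2×II-1: gg|Gg|GG
⇒ G over [I-1,I-2,II-1,II-2,II-3,II-4,III-1]: 133 consistent
Q/I-1 aff ·: Qq|QQ
Q/I-2 un ·: qq
Q/II-1 ? I-1×I-2: qq|Qq
Q/II-2 aff ·: Qq|QQ
Q/II-3 aff I-1×I-2: Qq
Q/II-4 aff I-1×I-2: Qq
Q/III-1 ? II-2×II-1: qq|Qq|QQ
⇒ Q over [I-1,I-2,II-1,II-2,II-3,II-4,III-1]: 13 consistent

II-3 ∈ {EE GG Qq, EE Gg Qq, EE gg Qq, Ee GG Qq, Ee Gg Qq, Ee gg Qq, ee GG Qq, ee Gg Qq, ee gg Qq}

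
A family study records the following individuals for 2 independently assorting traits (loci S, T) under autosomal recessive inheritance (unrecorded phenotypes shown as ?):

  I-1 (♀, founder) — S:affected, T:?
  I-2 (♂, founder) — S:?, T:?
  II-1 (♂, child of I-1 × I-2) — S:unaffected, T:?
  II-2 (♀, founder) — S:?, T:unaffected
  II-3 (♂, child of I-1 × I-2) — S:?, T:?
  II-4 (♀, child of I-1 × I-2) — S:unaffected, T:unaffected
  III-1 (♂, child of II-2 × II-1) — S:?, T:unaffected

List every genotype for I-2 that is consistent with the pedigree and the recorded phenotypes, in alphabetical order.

I-2 ∈ {SS TT, SS Tt, SS tt, Ss TT, Ss Tt, Ss tt}

S/I-1 aff ·: ss
S/I-2 ? ·: SS|Ss
S/II-1 un I-1×I-2: Ss
S/II-2 ? ·: SS|Ss|ss
S/II-3 ? I-1×I-2: Ss|ss
S/II-4 un I-1×I-2: Ss
S/III-1 ? II-2×II-1: SS|Ss|ss
⇒ S over [I-1,I-2,II-1,II-2,II-3,II-4,III-1]: 21 consistent
T/I-1 ? ·: TT|Tt|tt
T/I-2 ? ·: TT|Tt|tt
T/II-1 ? I-1×I-2: TT|Tt|tt
T/II-2 un ·: TT|Tt
T/II-3 ? I-1×I-2: TT|Tt|tt
T/II-4 un I-1×I-2: TT|Tt
T/III-1 un II-2×II-1: TT|Tt
⇒ T over [I-1,I-2,II-1,II-2,II-3,II-4,III-1]: 145 consistent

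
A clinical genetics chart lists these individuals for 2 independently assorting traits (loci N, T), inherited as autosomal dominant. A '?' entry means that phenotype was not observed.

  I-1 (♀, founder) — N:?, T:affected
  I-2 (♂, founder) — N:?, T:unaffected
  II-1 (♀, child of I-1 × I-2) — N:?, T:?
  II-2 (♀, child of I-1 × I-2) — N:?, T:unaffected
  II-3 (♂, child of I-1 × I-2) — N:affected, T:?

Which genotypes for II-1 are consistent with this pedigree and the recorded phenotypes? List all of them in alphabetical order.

II-1 ∈ {NN Tt, NN tt, Nn Tt, Nn tt, nn Tt, nn tt}

N/I-1 ? ·: nn|Nn|NN
N/I-2 ? ·: nn|Nn|NN
N/II-1 ? I-1×I-2: nn|Nn|NN
N/II-2 ? I-1×I-2: nn|Nn|NN
N/II-3 aff I-1×I-2: Nn|NN
⇒ N over [I-1,I-2,II-1,II-2,II-3]: 45 consistent
T/I-1 aff ·: Tt
T/I-2 un ·: tt
T/II-1 ? I-1×I-2: tt|Tt
T/II-2 un I-1×I-2: tt
T/II-3 ? I-1×I-2: tt|Tt
⇒ T over [I-1,I-2,II-1,II-2,II-3]: 4 consistent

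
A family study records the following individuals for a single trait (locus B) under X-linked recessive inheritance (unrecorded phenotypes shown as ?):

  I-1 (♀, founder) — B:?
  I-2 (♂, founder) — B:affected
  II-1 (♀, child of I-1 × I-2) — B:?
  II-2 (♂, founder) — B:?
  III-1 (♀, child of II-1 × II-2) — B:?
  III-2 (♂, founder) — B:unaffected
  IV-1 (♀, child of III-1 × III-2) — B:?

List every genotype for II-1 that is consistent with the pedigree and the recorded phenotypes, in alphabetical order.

II-1 ∈ {X^BX^b, X^bX^b}

B/I-1 ? ·: X^BX^B|X^BX^b|X^bX^b
B/I-2 aff ·: X^bY
B/II-1 ? I-1×I-2: X^BX^b|X^bX^b
B/II-2 ? ·: X^BY|X^bY
B/III-1 ? II-1×II-2: X^BX^B|X^BX^b|X^bX^b
B/III-2 un ·: X^BY
B/IV-1 ? III-1×III-2: X^BX^B|X^BX^b
⇒ B over [I-1,I-2,II-1,II-2,III-1,III-2,IV-1]: 18 consistent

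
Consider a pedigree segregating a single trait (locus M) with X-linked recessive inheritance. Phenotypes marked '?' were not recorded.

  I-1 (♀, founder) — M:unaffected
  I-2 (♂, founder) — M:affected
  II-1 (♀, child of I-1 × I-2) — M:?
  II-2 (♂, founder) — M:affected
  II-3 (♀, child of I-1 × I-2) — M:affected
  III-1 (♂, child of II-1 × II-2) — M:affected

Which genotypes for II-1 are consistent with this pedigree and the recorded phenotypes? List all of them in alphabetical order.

II-1 ∈ {X^MX^m, X^mX^m}

M/I-1 un ·: X^MX^m
M/I-2 aff ·: X^mY
M/II-1 ? I-1×I-2: X^MX^m|X^mX^m
M/II-2 aff ·: X^mY
M/II-3 aff I-1×I-2: X^mX^m
M/III-1 aff II-1×II-2: X^mY
⇒ M over [I-1,I-2,II-1,II-2,II-3,III-1]: 2 consistent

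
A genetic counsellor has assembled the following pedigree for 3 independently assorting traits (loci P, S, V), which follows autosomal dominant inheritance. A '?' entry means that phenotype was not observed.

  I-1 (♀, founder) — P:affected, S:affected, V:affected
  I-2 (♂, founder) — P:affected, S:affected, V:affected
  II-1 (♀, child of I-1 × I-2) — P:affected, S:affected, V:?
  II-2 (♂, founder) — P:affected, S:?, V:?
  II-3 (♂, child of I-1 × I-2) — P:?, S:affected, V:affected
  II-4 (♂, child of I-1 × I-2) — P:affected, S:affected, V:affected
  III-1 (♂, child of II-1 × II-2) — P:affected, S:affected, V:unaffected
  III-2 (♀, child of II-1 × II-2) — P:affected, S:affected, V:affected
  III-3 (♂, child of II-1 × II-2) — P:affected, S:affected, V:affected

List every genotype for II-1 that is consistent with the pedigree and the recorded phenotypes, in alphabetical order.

II-1 ∈ {PP SS Vv, PP SS vv, PP Ss Vv, PP Ss vv, Pp SS Vv, Pp SS vv, Pp Ss Vv, Pp Ss vv}

P/I-1 aff ·: Pp|PP
P/I-2 aff ·: Pp|PP
P/II-1 aff I-1×I-2: Pp|PP
P/II-2 aff ·: Pp|PP
P/II-3 ? I-1×I-2: pp|Pp|PP
P/II-4 aff I-1×I-2: Pp|PP
P/III-1 aff II-1×II-2: Pp|PP
P/III-2 aff II-1×II-2: Pp|PP
P/III-3 aff II-1×II-2: Pp|PP
⇒ P over [I-1,I-2,II-1,II-2,II-3,II-4,III-1,III-2,III-3]: 359 consistent
S/I-1 aff ·: Ss|SS
S/I-2 aff ·: Ss|SS
S/II-1 aff I-1×I-2: Ss|SS
S/II-2 ? ·: ss|Ss|SS
S/II-3 aff I-1×I-2: Ss|SS
S/II-4 aff I-1×I-2: Ss|SS
S/III-1 aff II-1×II-2: Ss|SS
S/III-2 aff II-1×II-2: Ss|SS
S/III-3 aff II-1×II-2: Ss|SS
⇒ S over [I-1,I-2,II-1,II-2,II-3,II-4,III-1,III-2,III-3]: 334 consistent
V/I-1 aff ·: Vv|VV
V/I-2 aff ·: Vv|VV
V/II-1 ? I-1×I-2: vv|Vv
V/II-2 ? ·: vv|Vv
V/II-3 aff I-1×I-2: Vv|VV
V/II-4 aff I-1×I-2: Vv|VV
V/III-1 un II-1×II-2: vv
V/III-2 aff II-1×II-2: Vv|VV
V/III-3 aff II-1×II-2: Vv|VV
⇒ V over [I-1,I-2,II-1,II-2,II-3,II-4,III-1,III-2,III-3]: 64 consistent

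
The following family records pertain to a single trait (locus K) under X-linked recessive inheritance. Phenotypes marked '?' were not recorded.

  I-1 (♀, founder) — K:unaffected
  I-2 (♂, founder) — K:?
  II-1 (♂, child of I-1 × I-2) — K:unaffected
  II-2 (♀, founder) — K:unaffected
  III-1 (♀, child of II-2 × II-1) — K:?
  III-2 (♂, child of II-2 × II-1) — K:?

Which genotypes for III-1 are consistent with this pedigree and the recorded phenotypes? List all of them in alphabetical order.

III-1 ∈ {X^KX^K, X^KX^k}

K/I-1 un ·: X^KX^K|X^KX^k
K/I-2 ? ·: X^KY|X^kY
K/II-1 un I-1×I-2: X^KY
K/II-2 un ·: X^KX^K|X^KX^k
K/III-1 ? II-2×II-1: X^KX^K|X^KX^k
K/III-2 ? II-2×II-1: X^KY|X^kY
⇒ K over [I-1,I-2,II-1,II-2,III-1,III-2]: 20 consistent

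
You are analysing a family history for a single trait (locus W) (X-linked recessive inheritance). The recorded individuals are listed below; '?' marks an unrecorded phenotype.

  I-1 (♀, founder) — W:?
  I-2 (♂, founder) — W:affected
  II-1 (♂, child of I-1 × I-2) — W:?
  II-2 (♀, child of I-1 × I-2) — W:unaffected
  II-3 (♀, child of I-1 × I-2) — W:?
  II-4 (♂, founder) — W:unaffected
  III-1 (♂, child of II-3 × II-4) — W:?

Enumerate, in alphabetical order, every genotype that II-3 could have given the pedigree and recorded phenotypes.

W/I-1 ? ·: X^WX^W|X^WX^w
W/I-2 aff ·: X^wY
W/II-1 ? I-1×I-2: X^WY|X^wY
W/II-2 un I-1×I-2: X^WX^w
W/II-3 ? I-1×I-2: X^WX^w|X^wX^w
W/II-4 un ·: X^WY
W/III-1 ? II-3×II-4: X^WY|X^wY
⇒ W over [I-1,I-2,II-1,II-2,II-3,II-4,III-1]: 8 consistent

II-3 ∈ {X^WX^w, X^wX^w}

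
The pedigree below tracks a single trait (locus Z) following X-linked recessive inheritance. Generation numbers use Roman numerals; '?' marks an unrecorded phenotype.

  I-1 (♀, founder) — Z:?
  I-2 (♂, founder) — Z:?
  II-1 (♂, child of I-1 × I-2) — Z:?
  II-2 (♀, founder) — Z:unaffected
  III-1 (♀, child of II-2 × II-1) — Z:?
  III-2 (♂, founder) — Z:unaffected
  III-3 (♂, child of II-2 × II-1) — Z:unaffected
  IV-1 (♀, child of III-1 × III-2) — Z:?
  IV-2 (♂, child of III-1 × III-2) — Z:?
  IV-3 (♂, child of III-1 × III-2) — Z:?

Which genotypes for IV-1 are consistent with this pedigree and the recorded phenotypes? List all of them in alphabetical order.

IV-1 ∈ {X^ZX^Z, X^ZX^z}

Z/I-1 ? ·: X^ZX^Z|X^ZX^z|X^zX^z
Z/I-2 ? ·: X^ZY|X^zY
Z/II-1 ? I-1×I-2: X^ZY|X^zY
Z/II-2 un ·: X^ZX^Z|X^ZX^z
Z/III-1 ? II-2×II-1: X^ZX^Z|X^ZX^z|X^zX^z
Z/III-2 un ·: X^ZY
Z/III-3 un II-2×II-1: X^ZY
Z/IV-1 ? III-1×III-2: X^ZX^Z|X^ZX^z
Z/IV-2 ? III-1×III-2: X^ZY|X^zY
Z/IV-3 ? III-1×III-2: X^ZY|X^zY
⇒ Z over [I-1,I-2,II-1,II-2,III-1,III-2,III-3,IV-1,IV-2,IV-3]: 108 consistent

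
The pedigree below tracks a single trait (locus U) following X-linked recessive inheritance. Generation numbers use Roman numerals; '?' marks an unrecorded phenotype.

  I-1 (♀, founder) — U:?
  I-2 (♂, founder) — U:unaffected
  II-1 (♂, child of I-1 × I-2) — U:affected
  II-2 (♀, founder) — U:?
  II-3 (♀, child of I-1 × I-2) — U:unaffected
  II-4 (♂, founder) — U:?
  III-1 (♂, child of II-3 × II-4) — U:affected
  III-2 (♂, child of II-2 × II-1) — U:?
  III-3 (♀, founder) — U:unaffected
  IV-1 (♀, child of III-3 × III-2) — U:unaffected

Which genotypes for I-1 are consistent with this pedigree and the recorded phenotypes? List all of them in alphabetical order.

I-1 ∈ {X^UX^u, X^uX^u}

U/I-1 ? ·: X^UX^u|X^uX^u
U/I-2 un ·: X^UY
U/II-1 aff I-1×I-2: X^uY
U/II-2 ? ·: X^UX^U|X^UX^u|X^uX^u
U/II-3 un I-1×I-2: X^UX^u
U/II-4 ? ·: X^UY|X^uY
U/III-1 aff II-3×II-4: X^uY
U/III-2 ? II-2×II-1: X^UY|X^uY
U/III-3 un ·: X^UX^U|X^UX^u
U/IV-1 un III-3×III-2: X^UX^U|X^UX^u
⇒ U over [I-1,I-2,II-1,II-2,II-3,II-4,III-1,III-2,III-3,IV-1]: 40 consistent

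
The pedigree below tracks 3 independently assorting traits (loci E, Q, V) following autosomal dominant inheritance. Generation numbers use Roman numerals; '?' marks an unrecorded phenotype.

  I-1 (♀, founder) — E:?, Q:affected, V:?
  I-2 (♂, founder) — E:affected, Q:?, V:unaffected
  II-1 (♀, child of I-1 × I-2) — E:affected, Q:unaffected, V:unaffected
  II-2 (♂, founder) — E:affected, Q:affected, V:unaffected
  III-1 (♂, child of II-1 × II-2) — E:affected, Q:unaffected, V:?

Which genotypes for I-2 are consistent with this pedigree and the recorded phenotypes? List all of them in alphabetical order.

E/I-1 ? ·: ee|Ee|EE
E/I-2 aff ·: Ee|EE
E/II-1 aff I-1×I-2: Ee|EE
E/II-2 aff ·: Ee|EE
E/III-1 aff II-1×II-2: Ee|EE
⇒ E over [I-1,I-2,II-1,II-2,III-1]: 32 consistent
Q/I-1 aff ·: Qq
Q/I-2 ? ·: qq|Qq
Q/II-1 un I-1×I-2: qq
Q/II-2 aff ·: Qq
Q/III-1 un II-1×II-2: qq
⇒ Q over [I-1,I-2,II-1,II-2,III-1]: 2 consistent
V/I-1 ? ·: vv|Vv
V/I-2 un ·: vv
V/II-1 un I-1×I-2: vv
V/II-2 un ·: vv
V/III-1 ? II-1×II-2: vv
⇒ V over [I-1,I-2,II-1,II-2,III-1]: 2 consistent

I-2 ∈ {EE Qq vv, EE qq vv, Ee Qq vv, Ee qq vv}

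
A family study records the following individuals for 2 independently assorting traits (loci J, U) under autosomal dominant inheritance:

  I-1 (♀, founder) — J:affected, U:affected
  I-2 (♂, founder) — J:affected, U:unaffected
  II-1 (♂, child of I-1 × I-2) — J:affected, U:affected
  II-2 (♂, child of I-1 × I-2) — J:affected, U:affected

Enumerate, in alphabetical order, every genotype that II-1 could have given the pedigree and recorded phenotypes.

II-1 ∈ {JJ Uu, Jj Uu}

J/I-1 aff ·: Jj|JJ
J/I-2 aff ·: Jj|JJ
J/II-1 aff I-1×I-2: Jj|JJ
J/II-2 aff I-1×I-2: Jj|JJ
⇒ J over [I-1,I-2,II-1,II-2]: 13 consistent
U/I-1 aff ·: Uu|UU
U/I-2 un ·: uu
U/II-1 aff I-1×I-2: Uu
U/II-2 aff I-1×I-2: Uu
⇒ U over [I-1,I-2,II-1,II-2]: 2 consistent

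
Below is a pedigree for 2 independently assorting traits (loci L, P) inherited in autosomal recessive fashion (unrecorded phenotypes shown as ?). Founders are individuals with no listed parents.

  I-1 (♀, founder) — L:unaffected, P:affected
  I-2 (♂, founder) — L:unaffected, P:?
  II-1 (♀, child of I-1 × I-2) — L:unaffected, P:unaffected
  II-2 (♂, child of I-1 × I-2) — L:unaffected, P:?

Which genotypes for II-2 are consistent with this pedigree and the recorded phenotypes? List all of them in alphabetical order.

L/I-1 un ·: LL|Ll
L/I-2 un ·: LL|Ll
L/II-1 un I-1×I-2: LL|Ll
L/II-2 un I-1×I-2: LL|Ll
⇒ L over [I-1,I-2,II-1,II-2]: 13 consistent
P/I-1 aff ·: pp
P/I-2 ? ·: PP|Pp
P/II-1 un I-1×I-2: Pp
P/II-2 ? I-1×I-2: Pp|pp
⇒ P over [I-1,I-2,II-1,II-2]: 3 consistent

II-2 ∈ {LL Pp, LL pp, Ll Pp, Ll pp}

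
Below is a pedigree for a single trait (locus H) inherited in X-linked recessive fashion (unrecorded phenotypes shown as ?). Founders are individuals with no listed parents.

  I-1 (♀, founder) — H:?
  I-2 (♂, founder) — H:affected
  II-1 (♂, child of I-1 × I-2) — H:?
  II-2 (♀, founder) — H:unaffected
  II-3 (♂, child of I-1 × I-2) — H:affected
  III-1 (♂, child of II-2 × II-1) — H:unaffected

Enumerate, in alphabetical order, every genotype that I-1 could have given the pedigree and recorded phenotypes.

I-1 ∈ {X^HX^h, X^hX^h}

H/I-1 ? ·: X^HX^h|X^hX^h
H/I-2 aff ·: X^hY
H/II-1 ? I-1×I-2: X^HY|X^hY
H/II-2 un ·: X^HX^H|X^HX^h
H/II-3 aff I-1×I-2: X^hY
H/III-1 un II-2×II-1: X^HY
⇒ H over [I-1,I-2,II-1,II-2,II-3,III-1]: 6 consistent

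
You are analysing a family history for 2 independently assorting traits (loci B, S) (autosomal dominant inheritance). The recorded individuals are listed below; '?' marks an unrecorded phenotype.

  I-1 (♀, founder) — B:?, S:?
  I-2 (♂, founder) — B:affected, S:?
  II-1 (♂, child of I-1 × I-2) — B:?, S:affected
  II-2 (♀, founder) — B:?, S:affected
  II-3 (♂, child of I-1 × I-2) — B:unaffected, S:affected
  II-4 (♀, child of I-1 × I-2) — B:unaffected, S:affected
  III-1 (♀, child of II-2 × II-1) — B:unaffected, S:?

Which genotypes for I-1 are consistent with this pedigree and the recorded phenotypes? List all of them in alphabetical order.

I-1 ∈ {Bb SS, Bb Ss, Bb ss, bb SS, bb Ss, bb ss}

B/I-1 ? ·: bb|Bb
B/I-2 aff ·: Bb
B/II-1 ? I-1×I-2: bb|Bb
B/II-2 ? ·: bb|Bb
B/II-3 un I-1×I-2: bb
B/II-4 un I-1×I-2: bb
B/III-1 un II-2×II-1: bb
⇒ B over [I-1,I-2,II-1,II-2,II-3,II-4,III-1]: 8 consistent
S/I-1 ? ·: ss|Ss|SS
S/I-2 ? ·: ss|Ss|SS
S/II-1 aff I-1×I-2: Ss|SS
S/II-2 aff ·: Ss|SS
S/II-3 aff I-1×I-2: Ss|SS
S/II-4 aff I-1×I-2: Ss|SS
S/III-1 ? II-2×II-1: ss|Ss|SS
⇒ S over [I-1,I-2,II-1,II-2,II-3,II-4,III-1]: 119 consistent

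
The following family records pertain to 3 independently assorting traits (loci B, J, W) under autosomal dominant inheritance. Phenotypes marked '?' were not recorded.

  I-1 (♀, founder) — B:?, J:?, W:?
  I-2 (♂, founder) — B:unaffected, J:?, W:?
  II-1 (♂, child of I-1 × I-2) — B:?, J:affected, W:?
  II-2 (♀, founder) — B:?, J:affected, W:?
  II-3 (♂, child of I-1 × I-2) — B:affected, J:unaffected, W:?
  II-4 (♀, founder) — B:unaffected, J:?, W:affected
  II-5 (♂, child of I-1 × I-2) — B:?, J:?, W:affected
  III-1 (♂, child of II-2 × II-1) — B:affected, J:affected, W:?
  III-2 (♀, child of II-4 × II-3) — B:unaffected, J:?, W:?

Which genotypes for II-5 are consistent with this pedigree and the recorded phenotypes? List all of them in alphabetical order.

II-5 ∈ {Bb JJ WW, Bb JJ Ww, Bb Jj WW, Bb Jj Ww, Bb jj WW, Bb jj Ww, bb JJ WW, bb JJ Ww, bb Jj WW, bb Jj Ww, bb jj WW, bb jj Ww}

B/I-1 ? ·: Bb|BB
B/I-2 un ·: bb
B/II-1 ? I-1×I-2: bb|Bb
B/II-2 ? ·: bb|Bb|BB
B/II-3 aff I-1×I-2: Bb
B/II-4 un ·: bb
B/II-5 ? I-1×I-2: bb|Bb
B/III-1 aff II-2×II-1: Bb|BB
B/III-2 un II-4×II-3: bb
⇒ B over [I-1,I-2,II-1,II-2,II-3,II-4,II-5,III-1,III-2]: 19 consistent
J/I-1 ? ·: jj|Jj
J/I-2 ? ·: jj|Jj
J/II-1 aff I-1×I-2: Jj|JJ
J/II-2 aff ·: Jj|JJ
J/II-3 un I-1×I-2: jj
J/II-4 ? ·: jj|Jj|JJ
J/II-5 ? I-1×I-2: jj|Jj|JJ
J/III-1 aff II-2×II-1: Jj|JJ
J/III-2 ? II-4×II-3: jj|Jj
⇒ J over [I-1,I-2,II-1,II-2,II-3,II-4,II-5,III-1,III-2]: 148 consistent
W/I-1 ? ·: ww|Ww|WW
W/I-2 ? ·: ww|Ww|WW
W/II-1 ? I-1×I-2: ww|Ww|WW
W/II-2 ? ·: ww|Ww|WW
W/II-3 ? I-1×I-2: ww|Ww|WW
W/II-4 aff ·: Ww|WW
W/II-5 aff I-1×I-2: Ww|WW
W/III-1 ? II-2×II-1: ww|Ww|WW
W/III-2 ? II-4×II-3: ww|Ww|WW
⇒ W over [I-1,I-2,II-1,II-2,II-3,II-4,II-5,III-1,III-2]: 940 consistent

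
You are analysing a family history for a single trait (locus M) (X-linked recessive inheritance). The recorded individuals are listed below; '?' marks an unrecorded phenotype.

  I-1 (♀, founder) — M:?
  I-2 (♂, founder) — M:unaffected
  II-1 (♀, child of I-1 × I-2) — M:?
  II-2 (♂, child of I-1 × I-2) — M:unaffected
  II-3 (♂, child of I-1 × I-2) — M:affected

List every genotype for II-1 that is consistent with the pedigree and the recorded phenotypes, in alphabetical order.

II-1 ∈ {X^MX^M, X^MX^m}

M/I-1 ? ·: X^MX^m
M/I-2 un ·: X^MY
M/II-1 ? I-1×I-2: X^MX^M|X^MX^m
M/II-2 un I-1×I-2: X^MY
M/II-3 aff I-1×I-2: X^mY
⇒ M over [I-1,I-2,II-1,II-2,II-3]: 2 consistent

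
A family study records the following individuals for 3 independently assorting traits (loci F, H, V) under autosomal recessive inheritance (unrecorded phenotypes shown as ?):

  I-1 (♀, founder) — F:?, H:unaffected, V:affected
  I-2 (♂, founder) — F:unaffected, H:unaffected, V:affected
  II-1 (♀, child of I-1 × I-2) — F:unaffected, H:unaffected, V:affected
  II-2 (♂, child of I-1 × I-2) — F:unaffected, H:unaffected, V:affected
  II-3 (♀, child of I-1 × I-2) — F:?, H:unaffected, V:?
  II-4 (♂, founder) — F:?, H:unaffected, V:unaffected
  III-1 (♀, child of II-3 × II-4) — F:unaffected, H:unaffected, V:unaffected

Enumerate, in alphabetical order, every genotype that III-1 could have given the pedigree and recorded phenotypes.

III-1 ∈ {FF HH Vv, FF Hh Vv, Ff HH Vv, Ff Hh Vv}

F/I-1 ? ·: FF|Ff|ff
F/I-2 un ·: FF|Ff
F/II-1 un I-1×I-2: FF|Ff
F/II-2 un I-1×I-2: FF|Ff
F/II-3 ? I-1×I-2: FF|Ff|ff
F/II-4 ? ·: FF|Ff|ff
F/III-1 un II-3×II-4: FF|Ff
⇒ F over [I-1,I-2,II-1,II-2,II-3,II-4,III-1]: 132 consistent
H/I-1 un ·: HH|Hh
H/I-2 un ·: HH|Hh
H/II-1 un I-1×I-2: HH|Hh
H/II-2 un I-1×I-2: HH|Hh
H/II-3 un I-1×I-2: HH|Hh
H/II-4 un ·: HH|Hh
H/III-1 un II-3×II-4: HH|Hh
⇒ H over [I-1,I-2,II-1,II-2,II-3,II-4,III-1]: 87 consistent
V/I-1 aff ·: vv
V/I-2 aff ·: vv
V/II-1 aff I-1×I-2: vv
V/II-2 aff I-1×I-2: vv
V/II-3 ? I-1×I-2: vv
V/II-4 un ·: VV|Vv
V/III-1 un II-3×II-4: Vv
⇒ V over [I-1,I-2,II-1,II-2,II-3,II-4,III-1]: 2 consistent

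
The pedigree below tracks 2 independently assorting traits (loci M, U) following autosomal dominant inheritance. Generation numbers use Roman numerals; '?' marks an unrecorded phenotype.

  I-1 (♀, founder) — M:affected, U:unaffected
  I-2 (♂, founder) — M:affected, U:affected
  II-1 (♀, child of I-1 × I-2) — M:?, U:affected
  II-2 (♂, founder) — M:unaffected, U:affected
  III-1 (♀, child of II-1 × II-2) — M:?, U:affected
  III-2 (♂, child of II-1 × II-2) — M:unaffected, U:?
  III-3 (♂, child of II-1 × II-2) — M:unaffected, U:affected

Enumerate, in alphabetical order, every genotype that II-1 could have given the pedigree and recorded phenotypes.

II-1 ∈ {Mm Uu, mm Uu}

M/I-1 aff ·: Mm|MM
M/I-2 aff ·: Mm|MM
M/II-1 ? I-1×I-2: mm|Mm
M/II-2 un ·: mm
M/III-1 ? II-1×II-2: mm|Mm
M/III-2 un II-1×II-2: mm
M/III-3 un II-1×II-2: mm
⇒ M over [I-1,I-2,II-1,II-2,III-1,III-2,III-3]: 7 consistent
U/I-1 un ·: uu
U/I-2 aff ·: Uu|UU
U/II-1 aff I-1×I-2: Uu
U/II-2 aff ·: Uu|UU
U/III-1 aff II-1×II-2: Uu|UU
U/III-2 ? II-1×II-2: uu|Uu|UU
U/III-3 aff II-1×II-2: Uu|UU
⇒ U over [I-1,I-2,II-1,II-2,III-1,III-2,III-3]: 40 consistent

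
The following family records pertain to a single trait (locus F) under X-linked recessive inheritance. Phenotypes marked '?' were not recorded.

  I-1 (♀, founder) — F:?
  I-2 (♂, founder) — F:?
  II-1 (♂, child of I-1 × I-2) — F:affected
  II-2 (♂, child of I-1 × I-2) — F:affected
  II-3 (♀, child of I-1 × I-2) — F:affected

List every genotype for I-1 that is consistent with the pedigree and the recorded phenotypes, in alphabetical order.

F/I-1 ? ·: X^FX^f|X^fX^f
F/I-2 ? ·: X^fY
F/II-1 aff I-1×I-2: X^fY
F/II-2 aff I-1×I-2: X^fY
F/II-3 aff I-1×I-2: X^fX^f
⇒ F over [I-1,I-2,II-1,II-2,II-3]: 2 consistent

I-1 ∈ {X^FX^f, X^fX^f}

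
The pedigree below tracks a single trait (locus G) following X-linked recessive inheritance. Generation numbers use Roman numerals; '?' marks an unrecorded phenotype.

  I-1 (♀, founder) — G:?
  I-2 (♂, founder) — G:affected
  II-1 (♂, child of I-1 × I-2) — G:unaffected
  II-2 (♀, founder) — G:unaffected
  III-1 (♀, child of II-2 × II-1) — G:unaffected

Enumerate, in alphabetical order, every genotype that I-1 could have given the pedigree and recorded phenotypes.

I-1 ∈ {X^GX^G, X^GX^g}

G/I-1 ? ·: X^GX^G|X^GX^g
G/I-2 aff ·: X^gY
G/II-1 un I-1×I-2: X^GY
G/II-2 un ·: X^GX^G|X^GX^g
G/III-1 un II-2×II-1: X^GX^G|X^GX^g
⇒ G over [I-1,I-2,II-1,II-2,III-1]: 6 consistent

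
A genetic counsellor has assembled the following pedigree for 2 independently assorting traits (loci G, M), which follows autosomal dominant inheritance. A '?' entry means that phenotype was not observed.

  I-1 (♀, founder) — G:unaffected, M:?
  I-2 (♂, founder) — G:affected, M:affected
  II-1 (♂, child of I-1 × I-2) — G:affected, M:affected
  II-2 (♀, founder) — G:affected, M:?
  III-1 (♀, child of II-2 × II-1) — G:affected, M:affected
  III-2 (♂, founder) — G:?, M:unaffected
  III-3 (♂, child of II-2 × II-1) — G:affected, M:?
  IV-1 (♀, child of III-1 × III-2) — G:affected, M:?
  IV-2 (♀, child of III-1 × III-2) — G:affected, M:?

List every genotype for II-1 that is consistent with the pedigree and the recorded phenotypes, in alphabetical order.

G/I-1 un ·: gg
G/I-2 aff ·: Gg|GG
G/II-1 aff I-1×I-2: Gg
G/II-2 aff ·: Gg|GG
G/III-1 aff II-2×II-1: Gg|GG
G/III-2 ? ·: gg|Gg|GG
G/III-3 aff II-2×II-1: Gg|GG
G/IV-1 aff III-1×III-2: Gg|GG
G/IV-2 aff III-1×III-2: Gg|GG
⇒ G over [I-1,I-2,II-1,II-2,III-1,III-2,III-3,IV-1,IV-2]: 120 consistent
M/I-1 ? ·: mm|Mm|MM
M/I-2 aff ·: Mm|MM
M/II-1 aff I-1×I-2: Mm|MM
M/II-2 ? ·: mm|Mm|MM
M/III-1 aff II-2×II-1: Mm|MM
M/III-2 un ·: mm
M/III-3 ? II-2×II-1: mm|Mm|MM
M/IV-1 ? III-1×III-2: mm|Mm
M/IV-2 ? III-1×III-2: mm|Mm
⇒ M over [I-1,I-2,II-1,II-2,III-1,III-2,III-3,IV-1,IV-2]: 225 consistent

II-1 ∈ {Gg MM, Gg Mm}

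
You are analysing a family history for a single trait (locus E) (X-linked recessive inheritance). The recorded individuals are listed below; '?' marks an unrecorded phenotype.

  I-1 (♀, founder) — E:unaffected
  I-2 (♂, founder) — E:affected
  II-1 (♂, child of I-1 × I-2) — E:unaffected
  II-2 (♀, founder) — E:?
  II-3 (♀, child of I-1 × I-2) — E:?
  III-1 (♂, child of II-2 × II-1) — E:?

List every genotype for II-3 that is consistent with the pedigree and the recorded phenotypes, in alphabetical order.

E/I-1 un ·: X^EX^E|X^EX^e
E/I-2 aff ·: X^eY
E/II-1 un I-1×I-2: X^EY
E/II-2 ? ·: X^EX^E|X^EX^e|X^eX^e
E/II-3 ? I-1×I-2: X^EX^e|X^eX^e
E/III-1 ? II-2×II-1: X^EY|X^eY
⇒ E over [I-1,I-2,II-1,II-2,II-3,III-1]: 12 consistent

II-3 ∈ {X^EX^e, X^eX^e}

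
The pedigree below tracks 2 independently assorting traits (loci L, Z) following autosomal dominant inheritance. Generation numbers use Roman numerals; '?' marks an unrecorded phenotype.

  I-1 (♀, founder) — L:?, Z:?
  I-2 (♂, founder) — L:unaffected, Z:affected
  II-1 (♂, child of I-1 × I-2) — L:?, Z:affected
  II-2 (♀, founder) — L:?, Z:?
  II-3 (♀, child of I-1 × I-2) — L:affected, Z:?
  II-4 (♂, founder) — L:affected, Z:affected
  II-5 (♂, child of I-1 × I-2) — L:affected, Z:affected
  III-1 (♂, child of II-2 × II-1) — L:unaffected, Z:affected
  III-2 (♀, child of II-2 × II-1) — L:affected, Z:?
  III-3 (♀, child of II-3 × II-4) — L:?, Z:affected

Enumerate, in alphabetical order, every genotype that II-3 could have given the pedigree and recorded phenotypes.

L/I-1 ? ·: Ll|LL
L/I-2 un ·: ll
L/II-1 ? I-1×I-2: ll|Ll
L/II-2 ? ·: ll|Ll
L/II-3 aff I-1×I-2: Ll
L/II-4 aff ·: Ll|LL
L/II-5 aff I-1×I-2: Ll
L/III-1 un II-2×II-1: ll
L/III-2 aff II-2×II-1: Ll|LL
L/III-3 ? II-3×II-4: ll|Ll|LL
⇒ L over [I-1,I-2,II-1,II-2,II-3,II-4,II-5,III-1,III-2,III-3]: 35 consistent
Z/I-1 ? ·: zz|Zz|ZZ
Z/I-2 aff ·: Zz|ZZ
Z/II-1 aff I-1×I-2: Zz|ZZ
Z/II-2 ? ·: zz|Zz|ZZ
Z/II-3 ? I-1×I-2: zz|Zz|ZZ
Z/II-4 aff ·: Zz|ZZ
Z/II-5 aff I-1×I-2: Zz|ZZ
Z/III-1 aff II-2×II-1: Zz|ZZ
Z/III-2 ? II-2×II-1: zz|Zz|ZZ
Z/III-3 aff II-3×II-4: Zz|ZZ
⇒ Z over [I-1,I-2,II-1,II-2,II-3,II-4,II-5,III-1,III-2,III-3]: 966 consistent

II-3 ∈ {Ll ZZ, Ll Zz, Ll zz}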